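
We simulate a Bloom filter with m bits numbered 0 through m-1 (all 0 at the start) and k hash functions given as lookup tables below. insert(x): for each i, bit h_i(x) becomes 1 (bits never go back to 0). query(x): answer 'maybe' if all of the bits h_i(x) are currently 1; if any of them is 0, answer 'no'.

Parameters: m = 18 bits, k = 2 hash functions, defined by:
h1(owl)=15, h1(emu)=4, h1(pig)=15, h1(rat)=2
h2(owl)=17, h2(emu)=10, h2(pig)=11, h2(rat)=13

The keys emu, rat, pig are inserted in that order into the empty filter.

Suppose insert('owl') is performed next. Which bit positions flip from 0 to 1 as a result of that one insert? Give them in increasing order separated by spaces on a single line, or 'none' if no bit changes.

Start: bits=000000000000000000
After insert 'emu': sets bits 4 10 -> bits=000010000010000000
After insert 'rat': sets bits 2 13 -> bits=001010000010010000
After insert 'pig': sets bits 11 15 -> bits=001010000011010100
insert 'owl' would touch bits 15 17; currently bit15=1, bit17=0
Bits that are 0 among those (would change 0->1): 17

Answer: 17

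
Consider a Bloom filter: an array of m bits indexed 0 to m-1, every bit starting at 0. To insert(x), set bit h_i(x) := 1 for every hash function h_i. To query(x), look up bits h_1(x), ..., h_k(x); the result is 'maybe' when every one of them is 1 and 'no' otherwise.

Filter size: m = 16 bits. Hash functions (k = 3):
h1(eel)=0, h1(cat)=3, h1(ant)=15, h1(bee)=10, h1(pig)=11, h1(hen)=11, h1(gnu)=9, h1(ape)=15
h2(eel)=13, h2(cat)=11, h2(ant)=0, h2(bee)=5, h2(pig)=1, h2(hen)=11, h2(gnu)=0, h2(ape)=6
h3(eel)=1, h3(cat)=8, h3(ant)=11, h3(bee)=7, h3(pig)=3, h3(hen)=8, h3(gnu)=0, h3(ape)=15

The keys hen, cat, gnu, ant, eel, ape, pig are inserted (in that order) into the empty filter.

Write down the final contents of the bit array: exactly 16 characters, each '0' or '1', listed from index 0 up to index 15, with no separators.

Answer: 1101001011010101

Derivation:
Start: bits=0000000000000000
After insert 'hen': sets bits 8 11 -> bits=0000000010010000
After insert 'cat': sets bits 3 8 11 -> bits=0001000010010000
After insert 'gnu': sets bits 0 9 -> bits=1001000011010000
After insert 'ant': sets bits 0 11 15 -> bits=1001000011010001
After insert 'eel': sets bits 0 1 13 -> bits=1101000011010101
After insert 'ape': sets bits 6 15 -> bits=1101001011010101
After insert 'pig': sets bits 1 3 11 -> bits=1101001011010101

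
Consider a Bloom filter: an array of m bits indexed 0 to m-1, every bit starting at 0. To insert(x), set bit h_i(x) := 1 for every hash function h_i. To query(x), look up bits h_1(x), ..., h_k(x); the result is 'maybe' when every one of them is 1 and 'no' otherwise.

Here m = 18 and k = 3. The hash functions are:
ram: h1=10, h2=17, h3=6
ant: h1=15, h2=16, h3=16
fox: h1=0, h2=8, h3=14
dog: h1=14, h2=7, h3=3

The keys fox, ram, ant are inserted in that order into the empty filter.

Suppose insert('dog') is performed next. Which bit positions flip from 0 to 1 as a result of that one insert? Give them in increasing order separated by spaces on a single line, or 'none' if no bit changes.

Answer: 3 7

Derivation:
Start: bits=000000000000000000
After insert 'fox': sets bits 0 8 14 -> bits=100000001000001000
After insert 'ram': sets bits 6 10 17 -> bits=100000101010001001
After insert 'ant': sets bits 15 16 -> bits=100000101010001111
insert 'dog' would touch bits 3 7 14; currently bit3=0, bit7=0, bit14=1
Bits that are 0 among those (would change 0->1): 3 7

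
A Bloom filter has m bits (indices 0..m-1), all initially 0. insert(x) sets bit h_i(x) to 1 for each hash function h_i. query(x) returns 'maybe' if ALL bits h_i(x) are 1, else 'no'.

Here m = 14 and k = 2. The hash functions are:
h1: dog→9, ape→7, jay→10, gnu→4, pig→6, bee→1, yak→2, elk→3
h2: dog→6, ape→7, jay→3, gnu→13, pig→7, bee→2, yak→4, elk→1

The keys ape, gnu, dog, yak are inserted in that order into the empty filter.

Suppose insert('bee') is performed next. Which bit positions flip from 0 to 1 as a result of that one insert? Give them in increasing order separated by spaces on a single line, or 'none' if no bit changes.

Start: bits=00000000000000
After insert 'ape': sets bits 7 -> bits=00000001000000
After insert 'gnu': sets bits 4 13 -> bits=00001001000001
After insert 'dog': sets bits 6 9 -> bits=00001011010001
After insert 'yak': sets bits 2 4 -> bits=00101011010001
insert 'bee' would touch bits 1 2; currently bit1=0, bit2=1
Bits that are 0 among those (would change 0->1): 1

Answer: 1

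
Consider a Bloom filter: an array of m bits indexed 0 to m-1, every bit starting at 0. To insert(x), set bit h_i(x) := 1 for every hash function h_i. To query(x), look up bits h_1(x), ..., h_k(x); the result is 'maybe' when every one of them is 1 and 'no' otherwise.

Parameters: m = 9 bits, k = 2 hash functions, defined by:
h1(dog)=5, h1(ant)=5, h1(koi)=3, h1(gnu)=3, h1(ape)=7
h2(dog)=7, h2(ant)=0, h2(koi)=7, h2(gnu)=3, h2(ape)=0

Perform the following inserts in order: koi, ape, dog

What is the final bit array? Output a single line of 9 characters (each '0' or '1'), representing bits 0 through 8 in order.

Answer: 100101010

Derivation:
Start: bits=000000000
After insert 'koi': sets bits 3 7 -> bits=000100010
After insert 'ape': sets bits 0 7 -> bits=100100010
After insert 'dog': sets bits 5 7 -> bits=100101010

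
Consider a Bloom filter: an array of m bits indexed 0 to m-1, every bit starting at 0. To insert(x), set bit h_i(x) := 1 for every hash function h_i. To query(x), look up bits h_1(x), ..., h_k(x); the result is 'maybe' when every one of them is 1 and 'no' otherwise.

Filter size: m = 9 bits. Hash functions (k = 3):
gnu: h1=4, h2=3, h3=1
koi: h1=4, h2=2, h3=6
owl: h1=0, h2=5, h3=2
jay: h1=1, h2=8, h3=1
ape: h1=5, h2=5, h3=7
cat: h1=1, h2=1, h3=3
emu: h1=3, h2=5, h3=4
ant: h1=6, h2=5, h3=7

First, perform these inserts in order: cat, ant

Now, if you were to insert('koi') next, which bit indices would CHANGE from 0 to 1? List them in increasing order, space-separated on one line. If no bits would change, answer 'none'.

Answer: 2 4

Derivation:
Start: bits=000000000
After insert 'cat': sets bits 1 3 -> bits=010100000
After insert 'ant': sets bits 5 6 7 -> bits=010101110
insert 'koi' would touch bits 2 4 6; currently bit2=0, bit4=0, bit6=1
Bits that are 0 among those (would change 0->1): 2 4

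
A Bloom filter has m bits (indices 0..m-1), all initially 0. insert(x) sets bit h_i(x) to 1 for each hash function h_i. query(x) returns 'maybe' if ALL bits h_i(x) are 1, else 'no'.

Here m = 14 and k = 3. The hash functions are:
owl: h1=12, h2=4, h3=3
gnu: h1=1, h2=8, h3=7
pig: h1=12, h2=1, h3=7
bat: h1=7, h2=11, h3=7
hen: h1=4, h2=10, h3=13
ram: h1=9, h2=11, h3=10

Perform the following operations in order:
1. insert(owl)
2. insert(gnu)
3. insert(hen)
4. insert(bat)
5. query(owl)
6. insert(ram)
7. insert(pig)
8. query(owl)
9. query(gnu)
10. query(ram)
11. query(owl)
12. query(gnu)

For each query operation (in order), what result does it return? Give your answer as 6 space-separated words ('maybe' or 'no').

Start: bits=00000000000000
Op 1: insert owl -> sets bits 3 4 12 -> bits=00011000000010
Op 2: insert gnu -> sets bits 1 7 8 -> bits=01011001100010
Op 3: insert hen -> sets bits 4 10 13 -> bits=01011001101011
Op 4: insert bat -> sets bits 7 11 -> bits=01011001101111
Op 5: query owl -> checks bit3=1, bit4=1, bit12=1 (all 1) -> maybe
Op 6: insert ram -> sets bits 9 10 11 -> bits=01011001111111
Op 7: insert pig -> sets bits 1 7 12 -> bits=01011001111111
Op 8: query owl -> checks bit3=1, bit4=1, bit12=1 (all 1) -> maybe
Op 9: query gnu -> checks bit1=1, bit7=1, bit8=1 (all 1) -> maybe
Op 10: query ram -> checks bit9=1, bit10=1, bit11=1 (all 1) -> maybe
Op 11: query owl -> checks bit3=1, bit4=1, bit12=1 (all 1) -> maybe
Op 12: query gnu -> checks bit1=1, bit7=1, bit8=1 (all 1) -> maybe
Query results in order: maybe maybe maybe maybe maybe maybe

Answer: maybe maybe maybe maybe maybe maybe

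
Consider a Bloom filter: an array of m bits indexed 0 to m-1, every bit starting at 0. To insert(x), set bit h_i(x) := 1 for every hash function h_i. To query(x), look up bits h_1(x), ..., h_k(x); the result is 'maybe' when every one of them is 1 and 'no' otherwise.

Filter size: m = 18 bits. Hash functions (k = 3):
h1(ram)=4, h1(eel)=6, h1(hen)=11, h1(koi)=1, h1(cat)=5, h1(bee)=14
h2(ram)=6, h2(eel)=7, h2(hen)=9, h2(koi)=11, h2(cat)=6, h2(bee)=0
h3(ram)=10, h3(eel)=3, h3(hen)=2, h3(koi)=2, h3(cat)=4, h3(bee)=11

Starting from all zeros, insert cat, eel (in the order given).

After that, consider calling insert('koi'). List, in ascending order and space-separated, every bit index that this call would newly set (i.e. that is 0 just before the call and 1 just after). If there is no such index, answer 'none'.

Start: bits=000000000000000000
After insert 'cat': sets bits 4 5 6 -> bits=000011100000000000
After insert 'eel': sets bits 3 6 7 -> bits=000111110000000000
insert 'koi' would touch bits 1 2 11; currently bit1=0, bit2=0, bit11=0
Bits that are 0 among those (would change 0->1): 1 2 11

Answer: 1 2 11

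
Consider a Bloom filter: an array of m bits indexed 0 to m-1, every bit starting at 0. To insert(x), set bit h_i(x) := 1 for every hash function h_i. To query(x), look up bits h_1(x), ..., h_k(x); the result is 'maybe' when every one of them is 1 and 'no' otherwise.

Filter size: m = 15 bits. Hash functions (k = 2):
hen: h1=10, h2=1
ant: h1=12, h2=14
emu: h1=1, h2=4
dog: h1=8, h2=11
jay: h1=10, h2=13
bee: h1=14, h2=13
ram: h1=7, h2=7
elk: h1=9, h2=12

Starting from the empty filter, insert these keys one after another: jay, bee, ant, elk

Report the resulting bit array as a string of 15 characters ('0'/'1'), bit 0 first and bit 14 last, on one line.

Answer: 000000000110111

Derivation:
Start: bits=000000000000000
After insert 'jay': sets bits 10 13 -> bits=000000000010010
After insert 'bee': sets bits 13 14 -> bits=000000000010011
After insert 'ant': sets bits 12 14 -> bits=000000000010111
After insert 'elk': sets bits 9 12 -> bits=000000000110111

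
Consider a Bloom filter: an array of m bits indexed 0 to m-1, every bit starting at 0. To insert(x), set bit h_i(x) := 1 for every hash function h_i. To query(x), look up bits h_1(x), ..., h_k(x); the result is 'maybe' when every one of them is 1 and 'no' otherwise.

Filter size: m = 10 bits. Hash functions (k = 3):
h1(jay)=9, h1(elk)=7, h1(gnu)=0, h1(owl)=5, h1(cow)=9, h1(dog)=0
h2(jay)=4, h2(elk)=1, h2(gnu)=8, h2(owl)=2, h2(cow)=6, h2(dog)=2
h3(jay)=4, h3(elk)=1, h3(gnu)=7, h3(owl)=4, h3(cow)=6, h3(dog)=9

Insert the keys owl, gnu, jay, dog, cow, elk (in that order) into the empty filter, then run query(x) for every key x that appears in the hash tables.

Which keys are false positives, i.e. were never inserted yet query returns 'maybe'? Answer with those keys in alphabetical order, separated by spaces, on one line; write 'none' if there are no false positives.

Start: bits=0000000000
After insert 'owl': sets bits 2 4 5 -> bits=0010110000
After insert 'gnu': sets bits 0 7 8 -> bits=1010110110
After insert 'jay': sets bits 4 9 -> bits=1010110111
After insert 'dog': sets bits 0 2 9 -> bits=1010110111
After insert 'cow': sets bits 6 9 -> bits=1010111111
After insert 'elk': sets bits 1 7 -> bits=1110111111
Not inserted: (none) — query each against bits=1110111111:
False positives (alphabetical): none

Answer: none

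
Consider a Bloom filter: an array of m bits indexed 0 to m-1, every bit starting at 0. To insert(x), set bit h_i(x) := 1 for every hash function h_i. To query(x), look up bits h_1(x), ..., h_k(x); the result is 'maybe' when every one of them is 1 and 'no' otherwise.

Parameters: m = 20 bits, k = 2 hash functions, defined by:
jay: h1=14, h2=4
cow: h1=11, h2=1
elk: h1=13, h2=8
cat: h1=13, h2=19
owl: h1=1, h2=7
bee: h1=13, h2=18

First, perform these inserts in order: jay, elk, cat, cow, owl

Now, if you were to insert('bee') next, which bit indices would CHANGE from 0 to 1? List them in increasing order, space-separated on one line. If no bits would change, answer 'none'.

Start: bits=00000000000000000000
After insert 'jay': sets bits 4 14 -> bits=00001000000000100000
After insert 'elk': sets bits 8 13 -> bits=00001000100001100000
After insert 'cat': sets bits 13 19 -> bits=00001000100001100001
After insert 'cow': sets bits 1 11 -> bits=01001000100101100001
After insert 'owl': sets bits 1 7 -> bits=01001001100101100001
insert 'bee' would touch bits 13 18; currently bit13=1, bit18=0
Bits that are 0 among those (would change 0->1): 18

Answer: 18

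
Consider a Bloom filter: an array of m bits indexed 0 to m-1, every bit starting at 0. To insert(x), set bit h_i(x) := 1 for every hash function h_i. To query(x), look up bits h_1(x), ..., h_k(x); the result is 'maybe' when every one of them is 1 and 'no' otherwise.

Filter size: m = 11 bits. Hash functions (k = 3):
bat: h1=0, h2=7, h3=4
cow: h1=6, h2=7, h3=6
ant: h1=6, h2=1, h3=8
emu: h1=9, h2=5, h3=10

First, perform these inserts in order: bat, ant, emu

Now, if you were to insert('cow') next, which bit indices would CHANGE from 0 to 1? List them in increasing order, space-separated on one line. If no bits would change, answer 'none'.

Answer: none

Derivation:
Start: bits=00000000000
After insert 'bat': sets bits 0 4 7 -> bits=10001001000
After insert 'ant': sets bits 1 6 8 -> bits=11001011100
After insert 'emu': sets bits 5 9 10 -> bits=11001111111
insert 'cow' would touch bits 6 7; currently bit6=1, bit7=1
Bits that are 0 among those (would change 0->1): none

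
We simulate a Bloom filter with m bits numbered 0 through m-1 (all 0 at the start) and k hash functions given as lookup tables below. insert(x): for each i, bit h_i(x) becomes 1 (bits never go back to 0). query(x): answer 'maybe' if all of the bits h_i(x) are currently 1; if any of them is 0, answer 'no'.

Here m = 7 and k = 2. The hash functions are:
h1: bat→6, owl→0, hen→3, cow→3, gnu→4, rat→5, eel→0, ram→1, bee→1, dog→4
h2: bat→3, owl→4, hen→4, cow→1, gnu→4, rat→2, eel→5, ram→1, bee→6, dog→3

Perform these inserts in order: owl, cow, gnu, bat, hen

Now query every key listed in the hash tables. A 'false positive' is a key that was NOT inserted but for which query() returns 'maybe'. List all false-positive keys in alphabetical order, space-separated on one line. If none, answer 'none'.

Start: bits=0000000
After insert 'owl': sets bits 0 4 -> bits=1000100
After insert 'cow': sets bits 1 3 -> bits=1101100
After insert 'gnu': sets bits 4 -> bits=1101100
After insert 'bat': sets bits 3 6 -> bits=1101101
After insert 'hen': sets bits 3 4 -> bits=1101101
Not inserted: bee dog eel ram rat — query each against bits=1101101:
query bee: checks bit1=1, bit6=1 (all 1) -> maybe => FALSE POSITIVE
query dog: checks bit3=1, bit4=1 (all 1) -> maybe => FALSE POSITIVE
query eel: checks bit0=1, bit5=0 (has a 0) -> no => not a false positive
query ram: checks bit1=1 (all 1) -> maybe => FALSE POSITIVE
query rat: checks bit2=0, bit5=0 (has a 0) -> no => not a false positive
False positives (alphabetical): bee dog ram

Answer: bee dog ram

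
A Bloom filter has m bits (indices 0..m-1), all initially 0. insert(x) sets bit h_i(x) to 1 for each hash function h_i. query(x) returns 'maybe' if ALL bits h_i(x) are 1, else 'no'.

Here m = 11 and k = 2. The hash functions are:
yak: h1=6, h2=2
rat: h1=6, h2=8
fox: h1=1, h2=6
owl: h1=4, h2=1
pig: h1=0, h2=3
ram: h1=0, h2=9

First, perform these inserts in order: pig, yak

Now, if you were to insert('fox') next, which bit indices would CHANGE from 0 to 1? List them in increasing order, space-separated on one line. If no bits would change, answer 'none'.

Start: bits=00000000000
After insert 'pig': sets bits 0 3 -> bits=10010000000
After insert 'yak': sets bits 2 6 -> bits=10110010000
insert 'fox' would touch bits 1 6; currently bit1=0, bit6=1
Bits that are 0 among those (would change 0->1): 1

Answer: 1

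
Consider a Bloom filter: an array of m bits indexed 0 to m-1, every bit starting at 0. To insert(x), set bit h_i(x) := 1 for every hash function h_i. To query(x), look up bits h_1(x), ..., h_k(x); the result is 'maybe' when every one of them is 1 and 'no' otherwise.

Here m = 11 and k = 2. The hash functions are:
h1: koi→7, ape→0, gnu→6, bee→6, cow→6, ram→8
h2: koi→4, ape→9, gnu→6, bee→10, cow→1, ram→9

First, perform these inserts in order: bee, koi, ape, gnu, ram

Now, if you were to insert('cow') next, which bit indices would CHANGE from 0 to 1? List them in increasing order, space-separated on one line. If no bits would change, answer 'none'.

Start: bits=00000000000
After insert 'bee': sets bits 6 10 -> bits=00000010001
After insert 'koi': sets bits 4 7 -> bits=00001011001
After insert 'ape': sets bits 0 9 -> bits=10001011011
After insert 'gnu': sets bits 6 -> bits=10001011011
After insert 'ram': sets bits 8 9 -> bits=10001011111
insert 'cow' would touch bits 1 6; currently bit1=0, bit6=1
Bits that are 0 among those (would change 0->1): 1

Answer: 1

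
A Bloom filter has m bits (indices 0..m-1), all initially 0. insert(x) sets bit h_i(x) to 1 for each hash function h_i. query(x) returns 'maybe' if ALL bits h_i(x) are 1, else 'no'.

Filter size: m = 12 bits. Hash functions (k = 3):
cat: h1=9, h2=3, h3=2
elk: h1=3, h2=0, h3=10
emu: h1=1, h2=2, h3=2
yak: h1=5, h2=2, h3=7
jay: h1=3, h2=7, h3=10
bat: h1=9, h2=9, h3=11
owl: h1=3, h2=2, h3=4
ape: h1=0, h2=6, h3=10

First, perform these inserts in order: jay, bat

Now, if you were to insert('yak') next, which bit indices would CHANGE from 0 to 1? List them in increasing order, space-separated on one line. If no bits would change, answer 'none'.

Answer: 2 5

Derivation:
Start: bits=000000000000
After insert 'jay': sets bits 3 7 10 -> bits=000100010010
After insert 'bat': sets bits 9 11 -> bits=000100010111
insert 'yak' would touch bits 2 5 7; currently bit2=0, bit5=0, bit7=1
Bits that are 0 among those (would change 0->1): 2 5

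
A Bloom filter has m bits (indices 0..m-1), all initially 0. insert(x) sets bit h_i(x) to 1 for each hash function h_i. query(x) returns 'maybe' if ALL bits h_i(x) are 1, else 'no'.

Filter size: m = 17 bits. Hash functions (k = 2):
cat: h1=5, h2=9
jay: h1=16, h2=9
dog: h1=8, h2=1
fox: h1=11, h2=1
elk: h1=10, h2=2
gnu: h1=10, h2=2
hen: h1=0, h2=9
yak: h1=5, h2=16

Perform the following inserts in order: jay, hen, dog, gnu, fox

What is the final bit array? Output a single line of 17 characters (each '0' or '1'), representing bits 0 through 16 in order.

Answer: 11100000111100001

Derivation:
Start: bits=00000000000000000
After insert 'jay': sets bits 9 16 -> bits=00000000010000001
After insert 'hen': sets bits 0 9 -> bits=10000000010000001
After insert 'dog': sets bits 1 8 -> bits=11000000110000001
After insert 'gnu': sets bits 2 10 -> bits=11100000111000001
After insert 'fox': sets bits 1 11 -> bits=11100000111100001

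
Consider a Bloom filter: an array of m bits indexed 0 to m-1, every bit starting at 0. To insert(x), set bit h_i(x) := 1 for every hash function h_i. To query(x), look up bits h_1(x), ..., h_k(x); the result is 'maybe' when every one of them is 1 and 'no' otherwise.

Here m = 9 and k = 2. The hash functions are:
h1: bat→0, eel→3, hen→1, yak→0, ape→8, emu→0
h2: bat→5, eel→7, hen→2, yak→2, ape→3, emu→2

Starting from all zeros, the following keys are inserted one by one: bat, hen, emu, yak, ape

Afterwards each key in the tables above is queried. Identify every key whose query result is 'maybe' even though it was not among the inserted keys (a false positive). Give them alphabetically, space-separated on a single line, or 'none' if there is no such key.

Answer: none

Derivation:
Start: bits=000000000
After insert 'bat': sets bits 0 5 -> bits=100001000
After insert 'hen': sets bits 1 2 -> bits=111001000
After insert 'emu': sets bits 0 2 -> bits=111001000
After insert 'yak': sets bits 0 2 -> bits=111001000
After insert 'ape': sets bits 3 8 -> bits=111101001
Not inserted: eel — query each against bits=111101001:
query eel: checks bit3=1, bit7=0 (has a 0) -> no => not a false positive
False positives (alphabetical): none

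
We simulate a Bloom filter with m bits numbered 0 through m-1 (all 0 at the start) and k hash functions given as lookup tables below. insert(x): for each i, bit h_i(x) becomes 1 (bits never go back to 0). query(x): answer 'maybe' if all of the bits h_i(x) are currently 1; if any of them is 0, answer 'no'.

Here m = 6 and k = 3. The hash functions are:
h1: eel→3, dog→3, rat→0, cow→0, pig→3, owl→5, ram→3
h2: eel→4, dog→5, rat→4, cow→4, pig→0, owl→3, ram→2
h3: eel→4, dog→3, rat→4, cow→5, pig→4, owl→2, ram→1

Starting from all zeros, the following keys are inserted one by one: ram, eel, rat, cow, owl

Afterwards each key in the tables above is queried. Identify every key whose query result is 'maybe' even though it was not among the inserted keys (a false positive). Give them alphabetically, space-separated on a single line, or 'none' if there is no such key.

Start: bits=000000
After insert 'ram': sets bits 1 2 3 -> bits=011100
After insert 'eel': sets bits 3 4 -> bits=011110
After insert 'rat': sets bits 0 4 -> bits=111110
After insert 'cow': sets bits 0 4 5 -> bits=111111
After insert 'owl': sets bits 2 3 5 -> bits=111111
Not inserted: dog pig — query each against bits=111111:
query dog: checks bit3=1, bit5=1 (all 1) -> maybe => FALSE POSITIVE
query pig: checks bit0=1, bit3=1, bit4=1 (all 1) -> maybe => FALSE POSITIVE
False positives (alphabetical): dog pig

Answer: dog pig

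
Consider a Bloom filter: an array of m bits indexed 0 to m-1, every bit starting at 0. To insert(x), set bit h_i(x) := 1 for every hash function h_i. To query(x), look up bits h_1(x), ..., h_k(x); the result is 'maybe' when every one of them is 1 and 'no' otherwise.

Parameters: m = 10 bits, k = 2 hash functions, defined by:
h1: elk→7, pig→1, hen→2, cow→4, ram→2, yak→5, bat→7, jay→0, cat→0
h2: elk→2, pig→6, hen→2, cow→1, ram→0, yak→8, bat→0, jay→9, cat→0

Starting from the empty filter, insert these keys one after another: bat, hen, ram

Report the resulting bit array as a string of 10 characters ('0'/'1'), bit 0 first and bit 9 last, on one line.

Answer: 1010000100

Derivation:
Start: bits=0000000000
After insert 'bat': sets bits 0 7 -> bits=1000000100
After insert 'hen': sets bits 2 -> bits=1010000100
After insert 'ram': sets bits 0 2 -> bits=1010000100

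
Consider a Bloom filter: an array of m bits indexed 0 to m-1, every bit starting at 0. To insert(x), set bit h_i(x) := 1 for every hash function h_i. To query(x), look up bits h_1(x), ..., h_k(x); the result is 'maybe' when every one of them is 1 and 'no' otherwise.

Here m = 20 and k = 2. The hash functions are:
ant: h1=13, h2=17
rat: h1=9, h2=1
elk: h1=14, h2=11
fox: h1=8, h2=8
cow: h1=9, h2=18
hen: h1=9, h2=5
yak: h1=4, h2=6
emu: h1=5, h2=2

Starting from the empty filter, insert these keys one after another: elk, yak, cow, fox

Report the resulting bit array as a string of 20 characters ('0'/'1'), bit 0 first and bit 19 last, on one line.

Answer: 00001010110100100010

Derivation:
Start: bits=00000000000000000000
After insert 'elk': sets bits 11 14 -> bits=00000000000100100000
After insert 'yak': sets bits 4 6 -> bits=00001010000100100000
After insert 'cow': sets bits 9 18 -> bits=00001010010100100010
After insert 'fox': sets bits 8 -> bits=00001010110100100010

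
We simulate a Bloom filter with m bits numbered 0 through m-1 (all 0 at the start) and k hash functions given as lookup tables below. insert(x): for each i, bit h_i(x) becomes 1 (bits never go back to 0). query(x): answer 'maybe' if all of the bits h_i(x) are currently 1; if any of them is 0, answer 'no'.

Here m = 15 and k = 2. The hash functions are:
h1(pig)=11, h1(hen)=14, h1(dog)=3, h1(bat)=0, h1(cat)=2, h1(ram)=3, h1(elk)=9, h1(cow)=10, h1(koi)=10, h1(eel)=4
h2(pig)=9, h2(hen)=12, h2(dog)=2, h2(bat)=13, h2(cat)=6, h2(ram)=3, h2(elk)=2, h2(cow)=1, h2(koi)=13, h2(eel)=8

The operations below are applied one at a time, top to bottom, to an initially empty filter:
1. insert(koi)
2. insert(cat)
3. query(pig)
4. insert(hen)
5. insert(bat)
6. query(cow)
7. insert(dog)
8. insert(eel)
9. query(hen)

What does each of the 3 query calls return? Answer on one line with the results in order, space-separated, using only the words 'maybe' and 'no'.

Start: bits=000000000000000
Op 1: insert koi -> sets bits 10 13 -> bits=000000000010010
Op 2: insert cat -> sets bits 2 6 -> bits=001000100010010
Op 3: query pig -> checks bit9=0, bit11=0 (has a 0) -> no
Op 4: insert hen -> sets bits 12 14 -> bits=001000100010111
Op 5: insert bat -> sets bits 0 13 -> bits=101000100010111
Op 6: query cow -> checks bit1=0, bit10=1 (has a 0) -> no
Op 7: insert dog -> sets bits 2 3 -> bits=101100100010111
Op 8: insert eel -> sets bits 4 8 -> bits=101110101010111
Op 9: query hen -> checks bit12=1, bit14=1 (all 1) -> maybe
Query results in order: no no maybe

Answer: no no maybe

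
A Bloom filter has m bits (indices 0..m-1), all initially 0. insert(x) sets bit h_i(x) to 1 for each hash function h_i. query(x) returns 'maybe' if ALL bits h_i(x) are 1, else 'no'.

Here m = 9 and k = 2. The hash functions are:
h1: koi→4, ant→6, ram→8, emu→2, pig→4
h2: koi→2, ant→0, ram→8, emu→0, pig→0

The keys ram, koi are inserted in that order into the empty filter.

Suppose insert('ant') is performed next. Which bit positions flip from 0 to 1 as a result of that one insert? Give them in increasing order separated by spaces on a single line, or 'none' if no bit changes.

Start: bits=000000000
After insert 'ram': sets bits 8 -> bits=000000001
After insert 'koi': sets bits 2 4 -> bits=001010001
insert 'ant' would touch bits 0 6; currently bit0=0, bit6=0
Bits that are 0 among those (would change 0->1): 0 6

Answer: 0 6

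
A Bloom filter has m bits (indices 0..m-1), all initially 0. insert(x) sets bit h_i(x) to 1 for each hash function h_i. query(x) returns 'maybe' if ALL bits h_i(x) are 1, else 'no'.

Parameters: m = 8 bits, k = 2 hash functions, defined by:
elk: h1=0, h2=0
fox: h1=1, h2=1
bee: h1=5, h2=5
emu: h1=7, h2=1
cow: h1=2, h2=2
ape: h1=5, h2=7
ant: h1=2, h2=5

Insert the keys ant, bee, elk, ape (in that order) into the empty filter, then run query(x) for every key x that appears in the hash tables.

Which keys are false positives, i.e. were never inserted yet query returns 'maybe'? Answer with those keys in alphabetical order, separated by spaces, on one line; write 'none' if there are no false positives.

Start: bits=00000000
After insert 'ant': sets bits 2 5 -> bits=00100100
After insert 'bee': sets bits 5 -> bits=00100100
After insert 'elk': sets bits 0 -> bits=10100100
After insert 'ape': sets bits 5 7 -> bits=10100101
Not inserted: cow emu fox — query each against bits=10100101:
query cow: checks bit2=1 (all 1) -> maybe => FALSE POSITIVE
query emu: checks bit1=0, bit7=1 (has a 0) -> no => not a false positive
query fox: checks bit1=0 (has a 0) -> no => not a false positive
False positives (alphabetical): cow

Answer: cow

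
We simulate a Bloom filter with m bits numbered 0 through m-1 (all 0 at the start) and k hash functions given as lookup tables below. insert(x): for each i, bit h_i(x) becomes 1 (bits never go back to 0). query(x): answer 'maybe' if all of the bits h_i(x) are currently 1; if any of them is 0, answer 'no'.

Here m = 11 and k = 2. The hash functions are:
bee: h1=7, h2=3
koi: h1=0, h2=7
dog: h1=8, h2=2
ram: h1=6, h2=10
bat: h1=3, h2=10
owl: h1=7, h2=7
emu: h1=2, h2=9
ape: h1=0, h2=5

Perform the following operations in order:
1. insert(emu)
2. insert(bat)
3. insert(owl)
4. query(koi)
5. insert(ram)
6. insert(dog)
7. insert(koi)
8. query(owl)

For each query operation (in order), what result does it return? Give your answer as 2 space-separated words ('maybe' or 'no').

Start: bits=00000000000
Op 1: insert emu -> sets bits 2 9 -> bits=00100000010
Op 2: insert bat -> sets bits 3 10 -> bits=00110000011
Op 3: insert owl -> sets bits 7 -> bits=00110001011
Op 4: query koi -> checks bit0=0, bit7=1 (has a 0) -> no
Op 5: insert ram -> sets bits 6 10 -> bits=00110011011
Op 6: insert dog -> sets bits 2 8 -> bits=00110011111
Op 7: insert koi -> sets bits 0 7 -> bits=10110011111
Op 8: query owl -> checks bit7=1 (all 1) -> maybe
Query results in order: no maybe

Answer: no maybe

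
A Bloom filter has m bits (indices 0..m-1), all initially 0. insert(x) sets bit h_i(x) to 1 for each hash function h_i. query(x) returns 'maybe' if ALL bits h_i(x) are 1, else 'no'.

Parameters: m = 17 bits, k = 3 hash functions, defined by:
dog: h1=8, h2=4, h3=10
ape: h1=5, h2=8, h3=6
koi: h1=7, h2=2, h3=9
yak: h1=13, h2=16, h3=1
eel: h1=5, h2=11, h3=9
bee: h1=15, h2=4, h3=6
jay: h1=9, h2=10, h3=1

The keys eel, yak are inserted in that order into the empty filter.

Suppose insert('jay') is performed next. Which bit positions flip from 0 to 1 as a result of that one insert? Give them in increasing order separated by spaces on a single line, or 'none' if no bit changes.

Answer: 10

Derivation:
Start: bits=00000000000000000
After insert 'eel': sets bits 5 9 11 -> bits=00000100010100000
After insert 'yak': sets bits 1 13 16 -> bits=01000100010101001
insert 'jay' would touch bits 1 9 10; currently bit1=1, bit9=1, bit10=0
Bits that are 0 among those (would change 0->1): 10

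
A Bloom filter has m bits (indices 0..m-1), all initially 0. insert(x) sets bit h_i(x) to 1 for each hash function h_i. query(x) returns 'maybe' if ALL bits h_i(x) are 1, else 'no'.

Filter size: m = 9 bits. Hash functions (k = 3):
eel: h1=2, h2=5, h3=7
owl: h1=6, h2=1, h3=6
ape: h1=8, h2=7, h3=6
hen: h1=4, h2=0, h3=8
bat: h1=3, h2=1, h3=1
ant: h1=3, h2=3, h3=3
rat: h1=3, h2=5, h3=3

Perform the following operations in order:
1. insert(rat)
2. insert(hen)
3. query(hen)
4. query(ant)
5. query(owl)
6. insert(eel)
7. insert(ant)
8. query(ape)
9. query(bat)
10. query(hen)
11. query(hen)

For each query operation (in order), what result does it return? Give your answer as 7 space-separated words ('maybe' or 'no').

Answer: maybe maybe no no no maybe maybe

Derivation:
Start: bits=000000000
Op 1: insert rat -> sets bits 3 5 -> bits=000101000
Op 2: insert hen -> sets bits 0 4 8 -> bits=100111001
Op 3: query hen -> checks bit0=1, bit4=1, bit8=1 (all 1) -> maybe
Op 4: query ant -> checks bit3=1 (all 1) -> maybe
Op 5: query owl -> checks bit1=0, bit6=0 (has a 0) -> no
Op 6: insert eel -> sets bits 2 5 7 -> bits=101111011
Op 7: insert ant -> sets bits 3 -> bits=101111011
Op 8: query ape -> checks bit6=0, bit7=1, bit8=1 (has a 0) -> no
Op 9: query bat -> checks bit1=0, bit3=1 (has a 0) -> no
Op 10: query hen -> checks bit0=1, bit4=1, bit8=1 (all 1) -> maybe
Op 11: query hen -> checks bit0=1, bit4=1, bit8=1 (all 1) -> maybe
Query results in order: maybe maybe no no no maybe maybe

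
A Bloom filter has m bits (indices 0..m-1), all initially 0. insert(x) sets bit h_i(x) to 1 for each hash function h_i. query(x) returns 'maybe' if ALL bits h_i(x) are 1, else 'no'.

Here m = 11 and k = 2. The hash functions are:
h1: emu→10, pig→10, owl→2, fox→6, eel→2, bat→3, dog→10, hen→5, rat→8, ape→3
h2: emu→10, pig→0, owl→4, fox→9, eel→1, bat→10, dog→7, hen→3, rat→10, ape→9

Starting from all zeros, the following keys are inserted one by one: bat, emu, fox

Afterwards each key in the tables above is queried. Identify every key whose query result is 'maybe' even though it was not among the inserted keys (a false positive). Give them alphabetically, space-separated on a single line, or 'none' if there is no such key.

Answer: ape

Derivation:
Start: bits=00000000000
After insert 'bat': sets bits 3 10 -> bits=00010000001
After insert 'emu': sets bits 10 -> bits=00010000001
After insert 'fox': sets bits 6 9 -> bits=00010010011
Not inserted: ape dog eel hen owl pig rat — query each against bits=00010010011:
query ape: checks bit3=1, bit9=1 (all 1) -> maybe => FALSE POSITIVE
query dog: checks bit7=0, bit10=1 (has a 0) -> no => not a false positive
query eel: checks bit1=0, bit2=0 (has a 0) -> no => not a false positive
query hen: checks bit3=1, bit5=0 (has a 0) -> no => not a false positive
query owl: checks bit2=0, bit4=0 (has a 0) -> no => not a false positive
query pig: checks bit0=0, bit10=1 (has a 0) -> no => not a false positive
query rat: checks bit8=0, bit10=1 (has a 0) -> no => not a false positive
False positives (alphabetical): ape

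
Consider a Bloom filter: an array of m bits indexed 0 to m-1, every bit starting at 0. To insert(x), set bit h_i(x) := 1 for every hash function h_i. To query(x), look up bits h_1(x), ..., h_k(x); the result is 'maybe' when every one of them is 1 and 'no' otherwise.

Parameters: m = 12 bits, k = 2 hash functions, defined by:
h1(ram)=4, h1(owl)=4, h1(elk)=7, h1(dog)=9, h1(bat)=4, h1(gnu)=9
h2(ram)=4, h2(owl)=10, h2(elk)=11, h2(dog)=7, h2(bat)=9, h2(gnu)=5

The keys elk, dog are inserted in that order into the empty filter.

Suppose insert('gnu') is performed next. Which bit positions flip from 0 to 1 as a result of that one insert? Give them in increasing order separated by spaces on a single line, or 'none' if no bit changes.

Answer: 5

Derivation:
Start: bits=000000000000
After insert 'elk': sets bits 7 11 -> bits=000000010001
After insert 'dog': sets bits 7 9 -> bits=000000010101
insert 'gnu' would touch bits 5 9; currently bit5=0, bit9=1
Bits that are 0 among those (would change 0->1): 5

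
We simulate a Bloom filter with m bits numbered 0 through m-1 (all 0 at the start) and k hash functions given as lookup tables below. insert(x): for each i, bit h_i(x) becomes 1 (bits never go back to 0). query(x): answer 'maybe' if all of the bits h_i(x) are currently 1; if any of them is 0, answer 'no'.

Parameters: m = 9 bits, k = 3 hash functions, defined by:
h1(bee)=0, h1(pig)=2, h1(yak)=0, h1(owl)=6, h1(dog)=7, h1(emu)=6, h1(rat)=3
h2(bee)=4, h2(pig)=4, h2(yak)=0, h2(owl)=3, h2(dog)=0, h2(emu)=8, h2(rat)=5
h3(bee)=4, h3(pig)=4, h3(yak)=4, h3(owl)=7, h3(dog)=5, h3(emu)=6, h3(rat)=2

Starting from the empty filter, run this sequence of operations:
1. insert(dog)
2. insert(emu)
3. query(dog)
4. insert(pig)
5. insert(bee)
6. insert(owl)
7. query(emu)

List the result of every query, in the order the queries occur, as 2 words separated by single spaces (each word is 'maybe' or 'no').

Answer: maybe maybe

Derivation:
Start: bits=000000000
Op 1: insert dog -> sets bits 0 5 7 -> bits=100001010
Op 2: insert emu -> sets bits 6 8 -> bits=100001111
Op 3: query dog -> checks bit0=1, bit5=1, bit7=1 (all 1) -> maybe
Op 4: insert pig -> sets bits 2 4 -> bits=101011111
Op 5: insert bee -> sets bits 0 4 -> bits=101011111
Op 6: insert owl -> sets bits 3 6 7 -> bits=101111111
Op 7: query emu -> checks bit6=1, bit8=1 (all 1) -> maybe
Query results in order: maybe maybe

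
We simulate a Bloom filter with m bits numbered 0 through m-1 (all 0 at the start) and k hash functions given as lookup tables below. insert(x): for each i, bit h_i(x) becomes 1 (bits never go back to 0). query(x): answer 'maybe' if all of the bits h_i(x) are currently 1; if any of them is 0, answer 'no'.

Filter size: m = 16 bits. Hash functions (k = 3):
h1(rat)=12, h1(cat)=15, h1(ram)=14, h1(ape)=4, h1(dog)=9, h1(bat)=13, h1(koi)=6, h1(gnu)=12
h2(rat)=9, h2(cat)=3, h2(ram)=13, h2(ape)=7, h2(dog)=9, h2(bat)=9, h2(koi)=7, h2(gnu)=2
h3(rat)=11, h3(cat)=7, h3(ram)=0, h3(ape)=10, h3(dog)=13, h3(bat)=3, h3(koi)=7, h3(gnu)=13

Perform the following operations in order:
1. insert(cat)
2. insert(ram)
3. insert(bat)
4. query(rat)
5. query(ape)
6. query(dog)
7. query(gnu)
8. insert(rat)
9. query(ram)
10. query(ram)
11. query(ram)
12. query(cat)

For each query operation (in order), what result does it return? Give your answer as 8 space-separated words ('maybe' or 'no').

Start: bits=0000000000000000
Op 1: insert cat -> sets bits 3 7 15 -> bits=0001000100000001
Op 2: insert ram -> sets bits 0 13 14 -> bits=1001000100000111
Op 3: insert bat -> sets bits 3 9 13 -> bits=1001000101000111
Op 4: query rat -> checks bit9=1, bit11=0, bit12=0 (has a 0) -> no
Op 5: query ape -> checks bit4=0, bit7=1, bit10=0 (has a 0) -> no
Op 6: query dog -> checks bit9=1, bit13=1 (all 1) -> maybe
Op 7: query gnu -> checks bit2=0, bit12=0, bit13=1 (has a 0) -> no
Op 8: insert rat -> sets bits 9 11 12 -> bits=1001000101011111
Op 9: query ram -> checks bit0=1, bit13=1, bit14=1 (all 1) -> maybe
Op 10: query ram -> checks bit0=1, bit13=1, bit14=1 (all 1) -> maybe
Op 11: query ram -> checks bit0=1, bit13=1, bit14=1 (all 1) -> maybe
Op 12: query cat -> checks bit3=1, bit7=1, bit15=1 (all 1) -> maybe
Query results in order: no no maybe no maybe maybe maybe maybe

Answer: no no maybe no maybe maybe maybe maybe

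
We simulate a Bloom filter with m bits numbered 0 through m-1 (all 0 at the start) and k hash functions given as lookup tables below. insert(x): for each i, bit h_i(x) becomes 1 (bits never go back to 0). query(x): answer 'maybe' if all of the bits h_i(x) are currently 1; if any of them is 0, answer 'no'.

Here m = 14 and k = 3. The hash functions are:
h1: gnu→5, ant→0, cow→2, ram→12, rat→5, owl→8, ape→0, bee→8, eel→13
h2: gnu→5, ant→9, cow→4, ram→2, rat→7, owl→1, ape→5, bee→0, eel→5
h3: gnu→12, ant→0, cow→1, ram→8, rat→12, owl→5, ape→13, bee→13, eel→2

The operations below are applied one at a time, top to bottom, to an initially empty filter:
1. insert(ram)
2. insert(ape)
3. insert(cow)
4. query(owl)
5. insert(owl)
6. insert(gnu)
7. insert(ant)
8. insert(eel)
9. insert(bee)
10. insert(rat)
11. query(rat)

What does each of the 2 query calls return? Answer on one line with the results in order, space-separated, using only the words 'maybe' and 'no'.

Start: bits=00000000000000
Op 1: insert ram -> sets bits 2 8 12 -> bits=00100000100010
Op 2: insert ape -> sets bits 0 5 13 -> bits=10100100100011
Op 3: insert cow -> sets bits 1 2 4 -> bits=11101100100011
Op 4: query owl -> checks bit1=1, bit5=1, bit8=1 (all 1) -> maybe
Op 5: insert owl -> sets bits 1 5 8 -> bits=11101100100011
Op 6: insert gnu -> sets bits 5 12 -> bits=11101100100011
Op 7: insert ant -> sets bits 0 9 -> bits=11101100110011
Op 8: insert eel -> sets bits 2 5 13 -> bits=11101100110011
Op 9: insert bee -> sets bits 0 8 13 -> bits=11101100110011
Op 10: insert rat -> sets bits 5 7 12 -> bits=11101101110011
Op 11: query rat -> checks bit5=1, bit7=1, bit12=1 (all 1) -> maybe
Query results in order: maybe maybe

Answer: maybe maybe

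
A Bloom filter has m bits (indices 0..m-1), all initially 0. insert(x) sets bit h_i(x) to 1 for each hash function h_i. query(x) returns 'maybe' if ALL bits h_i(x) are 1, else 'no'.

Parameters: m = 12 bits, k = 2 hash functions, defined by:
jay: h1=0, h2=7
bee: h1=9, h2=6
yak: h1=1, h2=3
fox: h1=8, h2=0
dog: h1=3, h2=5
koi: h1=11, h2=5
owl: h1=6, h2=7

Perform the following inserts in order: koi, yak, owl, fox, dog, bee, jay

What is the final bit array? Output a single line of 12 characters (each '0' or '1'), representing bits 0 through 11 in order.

Answer: 110101111101

Derivation:
Start: bits=000000000000
After insert 'koi': sets bits 5 11 -> bits=000001000001
After insert 'yak': sets bits 1 3 -> bits=010101000001
After insert 'owl': sets bits 6 7 -> bits=010101110001
After insert 'fox': sets bits 0 8 -> bits=110101111001
After insert 'dog': sets bits 3 5 -> bits=110101111001
After insert 'bee': sets bits 6 9 -> bits=110101111101
After insert 'jay': sets bits 0 7 -> bits=110101111101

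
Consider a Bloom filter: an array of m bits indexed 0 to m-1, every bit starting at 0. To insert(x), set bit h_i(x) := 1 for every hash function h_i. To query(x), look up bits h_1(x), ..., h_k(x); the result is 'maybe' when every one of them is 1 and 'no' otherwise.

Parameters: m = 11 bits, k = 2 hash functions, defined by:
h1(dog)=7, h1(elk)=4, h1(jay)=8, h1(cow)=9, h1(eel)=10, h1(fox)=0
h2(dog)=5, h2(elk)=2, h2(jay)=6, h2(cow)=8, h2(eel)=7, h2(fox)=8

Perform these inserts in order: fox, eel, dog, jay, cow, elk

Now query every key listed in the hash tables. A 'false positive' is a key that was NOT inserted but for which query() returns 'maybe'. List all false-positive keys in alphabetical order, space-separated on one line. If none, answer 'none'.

Answer: none

Derivation:
Start: bits=00000000000
After insert 'fox': sets bits 0 8 -> bits=10000000100
After insert 'eel': sets bits 7 10 -> bits=10000001101
After insert 'dog': sets bits 5 7 -> bits=10000101101
After insert 'jay': sets bits 6 8 -> bits=10000111101
After insert 'cow': sets bits 8 9 -> bits=10000111111
After insert 'elk': sets bits 2 4 -> bits=10101111111
Not inserted: (none) — query each against bits=10101111111:
False positives (alphabetical): none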